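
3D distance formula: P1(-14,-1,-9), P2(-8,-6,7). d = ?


dx=6, dy=-5, dz=16
d = sqrt(36+25+256) = sqrt(317) = 17.8045

17.8045


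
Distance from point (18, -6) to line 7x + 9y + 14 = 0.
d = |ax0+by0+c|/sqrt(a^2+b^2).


|7*18 + 9*(-6) + 14| = |86| = 86
sqrt(49 + 81) = sqrt(130) = 11.4018
d = 86/sqrt(130) = 7.5427

7.5427


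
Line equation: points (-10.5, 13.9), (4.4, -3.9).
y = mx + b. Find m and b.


m = (-17.8)/(14.9) = -1.1946
b = y1 - m*x1 = 13.9 - (-17.8*(-10.5))/(14.9) = 13.9 - 12.5436 = 1.3564

y = -1.1946x + 1.3564


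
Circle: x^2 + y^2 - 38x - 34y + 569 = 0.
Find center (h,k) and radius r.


h = -D/2 = 38/2 = 19
k = -E/2 = 34/2 = 17
r^2 = h^2 + k^2 - F = 361 + 289 - 569 = 81
r = 9

Center (19, 17), radius = 9


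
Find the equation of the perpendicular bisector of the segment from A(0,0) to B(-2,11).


Midpoint = (-1, 5.5)
Slope of AB = dy/dx = 11/(-2) = -5.5000
Perp slope = -dx/dy = 2/11 = 0.1818
b = My - (perp slope)*Mx = 5.5 + (-2*(-1))/11 = 5.5 + 0.1818 = 5.6818

y = 0.1818x + 5.6818


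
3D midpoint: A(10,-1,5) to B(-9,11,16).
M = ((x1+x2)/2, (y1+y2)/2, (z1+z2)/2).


Mx = (10- 9)/2 = 0.5000
My = (-1+11)/2 = 5.0000
Mz = (5+16)/2 = 10.5000

M = (0.5000, 5.0000, 10.5000)


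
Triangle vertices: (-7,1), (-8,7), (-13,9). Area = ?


-7*(7-9) = 14
-8*(9-1) = -64
-13*(1-7) = 78
sum = 28
Area = |28|/2 = 14.0000

14.0000 sq units


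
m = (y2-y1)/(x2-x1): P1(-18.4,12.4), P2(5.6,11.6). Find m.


dy = 11.6 - 12.4 = -0.8
dx = 5.6 + 18.4 = 24.0
m = -0.8/24.0 = -0.0333

m = -0.0333


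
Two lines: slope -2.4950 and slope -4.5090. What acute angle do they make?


m1-m2 = 2.014
1+m1*m2 = 12.249955
tan(theta) = |2.014/12.249955| = 0.164409
theta = arctan(|2.014/12.249955|) = 9.3364 degrees (acute angle)

9.3364 degrees


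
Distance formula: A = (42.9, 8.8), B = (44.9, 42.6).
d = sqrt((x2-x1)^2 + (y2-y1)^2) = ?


dx = 44.9 - 42.9 = 2.0
dy = 42.6 - 8.8 = 33.8
d = sqrt(4.0 + 1142.44) = sqrt(1146.44) = 33.8591

33.8591


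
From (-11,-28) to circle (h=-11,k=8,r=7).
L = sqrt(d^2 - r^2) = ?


d = sqrt((-11+ 11)^2 + (-28-8)^2) = sqrt(0+1296) = 36.0000
L = sqrt(1296.0000 - 49) = sqrt(1247.0000) = 35.3129

35.3129


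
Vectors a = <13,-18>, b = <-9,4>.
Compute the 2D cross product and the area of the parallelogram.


cross = 13*4 + 18*(-9) = 52 - 162 = -110
Parallelogram area = |-110| = 110

cross = -110, parallelogram area = 110


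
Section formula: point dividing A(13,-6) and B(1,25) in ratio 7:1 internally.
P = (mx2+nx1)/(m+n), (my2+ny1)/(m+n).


Px = (7*1 + 1*13)/8 = 20/8 = 2.5000
Py = (7*25 + 1*(-6))/8 = 169/8 = 21.1250

P = (2.5000, 21.1250)


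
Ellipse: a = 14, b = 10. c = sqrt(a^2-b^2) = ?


c^2 = 14^2 - 10^2 = 196 - 100 = 96
c = sqrt(96) = 9.7980

c = 9.7980


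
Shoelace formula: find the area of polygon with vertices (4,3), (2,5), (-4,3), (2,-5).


sum(xi*y_{i+1}) = 4*5 + 2*3 - 4*(-5) + 2*3 = 52
sum(yi*x_{i+1}) = 3*2 + 5*(-4) + 3*2 - 5*4 = -28
Area = |52 + 28|/2 = 80/2 = 40.0000

40.0000 sq units


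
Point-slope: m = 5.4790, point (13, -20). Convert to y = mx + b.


y + 20 = 5.4790(x - 13)
y = 5.4790x - 20 - 5.4790*13
y = 5.4790x - 91.2270

y = 5.4790x - 91.2270


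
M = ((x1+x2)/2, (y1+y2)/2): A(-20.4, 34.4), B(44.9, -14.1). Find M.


Mx = (-20.4 + 44.9)/2 = 24.5/2 = 12.2500
My = (34.4 - 14.1)/2 = 20.3/2 = 10.1500

(12.2500, 10.1500)


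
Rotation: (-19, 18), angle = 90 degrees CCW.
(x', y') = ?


cos(90) = 0, sin(90) = 1
x' = -19*0 - 18*1 = -18
y' = -19*1 + 18*0 = -19

(-18, -19)


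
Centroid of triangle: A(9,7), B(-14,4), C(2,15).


Gx = (9- 14+2)/3 = -3/3 = -1.0000
Gy = (7+4+15)/3 = 26/3 = 8.6667

G = (-1.0000, 8.6667)


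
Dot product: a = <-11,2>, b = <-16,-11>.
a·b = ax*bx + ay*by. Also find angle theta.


a·b = -11*(-16) + 2*(-11) = 176 - 22 = 154
|a| = sqrt(121+4) = 11.1803
|b| = sqrt(256+121) = 19.4165
cos(theta) = 154/(sqrt(125)*sqrt(377)) = 154/sqrt(47125) = 0.709406
theta = arccos(154/sqrt(47125)) = 44.8134 degrees

a·b = 154, theta = 44.8134 deg


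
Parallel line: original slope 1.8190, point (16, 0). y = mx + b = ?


Parallel lines have equal slopes.
m2 = 1.8190
b2 = 0 - 1.8190*16 = -29.1040

y = 1.8190x - 29.1040


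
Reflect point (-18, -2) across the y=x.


Reflection rule for y=x: (y, x)
(-18, -2) -> (-2, -18)

(-2, -18)


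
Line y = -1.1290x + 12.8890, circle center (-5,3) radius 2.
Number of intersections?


Substitute y = -1.1290x + 12.8890: (x+ 5)^2 + (-1.1290x+12.8890-3)^2 = 4
Expand to Ax^2 + Bx + C = 0, where b-k = 9.889
A = 1+m^2 = 2.274641
B = 2(m(b-k) - h) = 2(-1.1290*9.889 + 5) = -12.329362
C = h^2 + (b-k)^2 - r^2 = 25 + 97.792321 - 4 = 118.792321
disc = B^2-4AC = 152.0132 - 1080.8395 = -928.8263
disc < 0

0 intersection points


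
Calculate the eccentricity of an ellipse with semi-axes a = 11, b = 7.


c = sqrt(121-49) = sqrt(72) = 8.4853
e = c/a = sqrt(72)/11 = 0.7714

e = 0.7714


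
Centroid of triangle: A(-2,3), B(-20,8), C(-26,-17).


Gx = (-2- 20- 26)/3 = -48/3 = -16.0000
Gy = (3+8- 17)/3 = -6/3 = -2.0000

G = (-16.0000, -2.0000)


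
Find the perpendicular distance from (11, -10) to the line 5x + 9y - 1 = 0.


|5*11 + 9*(-10) - 1| = |-36| = 36
sqrt(25 + 81) = sqrt(106) = 10.2956
d = 36/sqrt(106) = 3.4966

3.4966


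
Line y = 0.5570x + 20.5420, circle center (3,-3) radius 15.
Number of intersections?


Substitute y = 0.5570x + 20.5420: (x-3)^2 + (0.5570x+20.5420+ 3)^2 = 225
Expand to Ax^2 + Bx + C = 0, where b-k = 23.542
A = 1+m^2 = 1.310249
B = 2(m(b-k) - h) = 2(0.5570*23.542 - 3) = 20.225788
C = h^2 + (b-k)^2 - r^2 = 9 + 554.225764 - 225 = 338.225764
disc = B^2-4AC = 409.0825 - 1772.6399 = -1363.5574
disc < 0

0 intersection points


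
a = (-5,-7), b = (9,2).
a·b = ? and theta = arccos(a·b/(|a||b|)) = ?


a·b = -5*9 - 7*2 = -45 - 14 = -59
|a| = sqrt(25+49) = 8.6023
|b| = sqrt(81+4) = 9.2195
cos(theta) = -59/(sqrt(74)*sqrt(85)) = -59/sqrt(6290) = -0.743921
theta = arccos(-59/sqrt(6290)) = 138.0665 degrees

a·b = -59, theta = 138.0665 deg


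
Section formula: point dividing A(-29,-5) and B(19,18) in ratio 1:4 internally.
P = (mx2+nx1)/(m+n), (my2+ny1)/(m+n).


Px = (1*19 + 4*(-29))/5 = -97/5 = -19.4000
Py = (1*18 + 4*(-5))/5 = -2/5 = -0.4000

P = (-19.4000, -0.4000)


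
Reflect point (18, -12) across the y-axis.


Reflection rule for y-axis: (-x, y)
(18, -12) -> (-18, -12)

(-18, -12)


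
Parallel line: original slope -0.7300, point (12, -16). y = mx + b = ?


Parallel lines have equal slopes.
m2 = -0.7300
b2 = -16 + 0.7300*12 = -7.2400

y = -0.7300x - 7.2400


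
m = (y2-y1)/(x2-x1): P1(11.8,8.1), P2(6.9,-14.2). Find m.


dy = -14.2 - 8.1 = -22.3
dx = 6.9 - 11.8 = -4.9
m = -22.3/(-4.9) = 4.5510

m = 4.5510


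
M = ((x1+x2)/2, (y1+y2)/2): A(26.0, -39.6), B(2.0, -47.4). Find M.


Mx = (26.0 + 2.0)/2 = 28.0/2 = 14.0000
My = (-39.6 - 47.4)/2 = -87.0/2 = -43.5000

(14.0000, -43.5000)


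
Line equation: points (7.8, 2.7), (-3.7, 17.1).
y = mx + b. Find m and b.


m = (14.4)/(-11.5) = -1.2522
b = y1 - m*x1 = 2.7 - (14.4*7.8)/(-11.5) = 2.7 + 9.7670 = 12.4670

y = -1.2522x + 12.4670


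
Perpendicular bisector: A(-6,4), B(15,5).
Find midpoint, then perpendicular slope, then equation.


Midpoint = (4.5, 4.5)
Slope of AB = dy/dx = 1/21 = 0.0476
Perp slope = -dx/dy = -21/1 = -21.0000
b = My - (perp slope)*Mx = 4.5 + (21*4.5)/1 = 4.5 + 94.5000 = 99.0000

y = -21.0000x + 99.0000


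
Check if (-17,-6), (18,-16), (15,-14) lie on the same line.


-17*(-16+ 14) + 18*(-14+ 6) + 15*(-6+ 16)
= 34 - 144 + 150 = 40

No, not collinear (determinant = 40)


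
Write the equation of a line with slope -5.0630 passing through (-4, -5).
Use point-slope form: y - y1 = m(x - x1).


y + 5 = -5.0630(x + 4)
y = -5.0630x - 5 + 5.0630*(-4)
y = -5.0630x - 25.2520

y = -5.0630x - 25.2520


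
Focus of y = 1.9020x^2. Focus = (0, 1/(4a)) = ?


a = 1.9020
4a = 7.6080
focus = (0, 1/7.6080) = (0, 0.1314)

Focus = (0, 0.1314)


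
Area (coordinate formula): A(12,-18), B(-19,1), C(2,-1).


12*(1+ 1) = 24
-19*(-1+ 18) = -323
2*(-18-1) = -38
sum = -337
Area = |-337|/2 = 168.5000

168.5000 sq units


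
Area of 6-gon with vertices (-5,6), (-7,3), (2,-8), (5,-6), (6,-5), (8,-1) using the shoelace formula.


sum(xi*y_{i+1}) = -5*3 - 7*(-8) + 2*(-6) + 5*(-5) + 6*(-1) + 8*6 = 46
sum(yi*x_{i+1}) = 6*(-7) + 3*2 - 8*5 - 6*6 - 5*8 - 1*(-5) = -147
Area = |46 + 147|/2 = 193/2 = 96.5000

96.5000 sq units


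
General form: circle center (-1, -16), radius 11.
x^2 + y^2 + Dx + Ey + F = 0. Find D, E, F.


(x+ 1)^2 + (y+ 16)^2 = 11^2
D = -2h = 2, E = -2k = 32
F = h^2+k^2-r^2 = 1+256-121 = 136

D = 2, E = 32, F = 136


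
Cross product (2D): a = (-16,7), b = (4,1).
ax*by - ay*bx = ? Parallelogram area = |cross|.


cross = -16*1 - 7*4 = -16 - 28 = -44
Parallelogram area = |-44| = 44

cross = -44, parallelogram area = 44


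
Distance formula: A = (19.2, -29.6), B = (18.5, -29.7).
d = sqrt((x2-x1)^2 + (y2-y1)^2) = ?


dx = 18.5 - 19.2 = -0.7
dy = -29.7 + 29.6 = -0.1
d = sqrt(0.49 + 0.01) = sqrt(0.5) = 0.7071

0.7071


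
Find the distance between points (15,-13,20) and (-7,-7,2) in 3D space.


dx=-22, dy=6, dz=-18
d = sqrt(484+36+324) = sqrt(844) = 29.0517

29.0517


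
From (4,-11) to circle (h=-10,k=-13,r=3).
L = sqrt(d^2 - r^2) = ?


d = sqrt((4+ 10)^2 + (-11+ 13)^2) = sqrt(196+4) = 14.1421
L = sqrt(200.0000 - 9) = sqrt(191.0000) = 13.8203

13.8203


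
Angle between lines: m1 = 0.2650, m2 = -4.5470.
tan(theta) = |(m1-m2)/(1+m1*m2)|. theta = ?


m1-m2 = 4.812
1+m1*m2 = -0.204955
tan(theta) = |4.812/(-0.204955)| = 23.478325
theta = arctan(|4.812/(-0.204955)|) = 87.5611 degrees (acute angle)

87.5611 degrees


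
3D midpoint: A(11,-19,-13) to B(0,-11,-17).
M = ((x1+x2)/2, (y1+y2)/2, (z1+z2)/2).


Mx = (11+0)/2 = 5.5000
My = (-19- 11)/2 = -15.0000
Mz = (-13- 17)/2 = -15.0000

M = (5.5000, -15.0000, -15.0000)


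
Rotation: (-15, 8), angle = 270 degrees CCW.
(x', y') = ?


cos(270) = 0, sin(270) = -1
x' = -15*0 - 8*(-1) = 8
y' = -15*(-1) + 8*0 = 15

(8, 15)


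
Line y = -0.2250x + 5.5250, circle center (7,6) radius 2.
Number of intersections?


Substitute y = -0.2250x + 5.5250: (x-7)^2 + (-0.2250x+5.5250-6)^2 = 4
Expand to Ax^2 + Bx + C = 0, where b-k = -0.475
A = 1+m^2 = 1.050625
B = 2(m(b-k) - h) = 2(-0.2250*(-0.475) - 7) = -13.78625
C = h^2 + (b-k)^2 - r^2 = 49 + 0.225625 - 4 = 45.225625
disc = B^2-4AC = 190.0607 - 190.0607 = 0
disc = 0

1 intersection point (tangent)


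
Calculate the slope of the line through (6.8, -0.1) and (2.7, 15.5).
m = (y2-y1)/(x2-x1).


dy = 15.5 + 0.1 = 15.6
dx = 2.7 - 6.8 = -4.1
m = 15.6/(-4.1) = -3.8049

m = -3.8049


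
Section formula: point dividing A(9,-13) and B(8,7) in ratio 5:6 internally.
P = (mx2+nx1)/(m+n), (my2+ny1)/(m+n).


Px = (5*8 + 6*9)/11 = 94/11 = 8.5455
Py = (5*7 + 6*(-13))/11 = -43/11 = -3.9091

P = (8.5455, -3.9091)


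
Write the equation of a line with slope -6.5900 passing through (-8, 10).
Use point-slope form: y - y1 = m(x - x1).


y - 10 = -6.5900(x + 8)
y = -6.5900x + 10 + 6.5900*(-8)
y = -6.5900x - 42.7200

y = -6.5900x - 42.7200


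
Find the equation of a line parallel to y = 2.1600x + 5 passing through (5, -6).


Parallel lines have equal slopes.
m2 = 2.1600
b2 = -6 - 2.1600*5 = -16.8000

y = 2.1600x - 16.8000


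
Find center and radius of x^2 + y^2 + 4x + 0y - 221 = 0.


h = -D/2 = -4/2 = -2
k = -E/2 = 0/2 = 0
r^2 = h^2 + k^2 - F = 4 + 0 + 221 = 225
r = 15

Center (-2, 0), radius = 15


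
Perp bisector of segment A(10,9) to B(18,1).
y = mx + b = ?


Midpoint = (14, 5)
Slope of AB = dy/dx = -8/8 = -1.0000
Perp slope = -dx/dy = 8/8 = 1.0000
b = My - (perp slope)*Mx = 5 + (8*14)/(-8) = 5 - 14.0000 = -9.0000

y = 1.0000x - 9.0000


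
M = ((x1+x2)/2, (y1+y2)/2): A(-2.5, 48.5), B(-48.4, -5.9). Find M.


Mx = (-2.5 - 48.4)/2 = -50.9/2 = -25.4500
My = (48.5 - 5.9)/2 = 42.6/2 = 21.3000

(-25.4500, 21.3000)


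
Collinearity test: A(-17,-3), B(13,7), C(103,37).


-17*(7-37) + 13*(37+ 3) + 103*(-3-7)
= 510 + 520 - 1030 = 0

Yes, collinear (determinant = 0)


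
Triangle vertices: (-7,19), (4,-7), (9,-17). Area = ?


-7*(-7+ 17) = -70
4*(-17-19) = -144
9*(19+ 7) = 234
sum = 20
Area = |20|/2 = 10.0000

10.0000 sq units


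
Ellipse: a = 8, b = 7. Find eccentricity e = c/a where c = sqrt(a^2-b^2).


c = sqrt(64-49) = sqrt(15) = 3.8730
e = c/a = sqrt(15)/8 = 0.4841

e = 0.4841


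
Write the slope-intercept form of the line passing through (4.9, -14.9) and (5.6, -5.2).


m = (9.7)/(0.7) = 13.8571
b = y1 - m*x1 = -14.9 - (9.7*4.9)/(0.7) = -14.9 - 67.9000 = -82.8000

y = 13.8571x - 82.8000


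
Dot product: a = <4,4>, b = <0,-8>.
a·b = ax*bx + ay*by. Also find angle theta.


a·b = 4*0 + 4*(-8) = 0 - 32 = -32
|a| = sqrt(16+16) = 5.6569
|b| = sqrt(0+64) = 8.0000
cos(theta) = -32/(sqrt(32)*sqrt(64)) = -32/sqrt(2048) = -0.707107
theta = arccos(-32/sqrt(2048)) = 135.0000 degrees

a·b = -32, theta = 135.0000 deg


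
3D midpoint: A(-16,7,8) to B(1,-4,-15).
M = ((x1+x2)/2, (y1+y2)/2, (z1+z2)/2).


Mx = (-16+1)/2 = -7.5000
My = (7- 4)/2 = 1.5000
Mz = (8- 15)/2 = -3.5000

M = (-7.5000, 1.5000, -3.5000)


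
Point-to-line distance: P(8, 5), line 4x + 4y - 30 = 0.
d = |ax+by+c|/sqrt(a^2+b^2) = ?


|4*8 + 4*5 - 30| = |22| = 22
sqrt(16 + 16) = sqrt(32) = 5.6569
d = 22/sqrt(32) = 3.8891

3.8891


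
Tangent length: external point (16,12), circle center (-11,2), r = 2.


d = sqrt((16+ 11)^2 + (12-2)^2) = sqrt(729+100) = 28.7924
L = sqrt(829.0000 - 4) = sqrt(825.0000) = 28.7228

28.7228


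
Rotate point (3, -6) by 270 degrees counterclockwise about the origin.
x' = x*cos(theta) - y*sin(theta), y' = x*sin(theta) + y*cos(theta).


cos(270) = 0, sin(270) = -1
x' = 3*0 + 6*(-1) = -6
y' = 3*(-1) - 6*0 = -3

(-6, -3)


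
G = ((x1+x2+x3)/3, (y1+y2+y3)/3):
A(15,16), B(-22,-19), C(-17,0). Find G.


Gx = (15- 22- 17)/3 = -24/3 = -8.0000
Gy = (16- 19+0)/3 = -3/3 = -1.0000

G = (-8.0000, -1.0000)


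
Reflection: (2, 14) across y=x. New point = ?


Reflection rule for y=x: (y, x)
(2, 14) -> (14, 2)

(14, 2)


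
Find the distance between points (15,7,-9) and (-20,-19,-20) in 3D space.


dx=-35, dy=-26, dz=-11
d = sqrt(1225+676+121) = sqrt(2022) = 44.9667

44.9667


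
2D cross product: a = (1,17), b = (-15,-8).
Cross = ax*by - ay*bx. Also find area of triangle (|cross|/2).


cross = 1*(-8) - 17*(-15) = -8 + 255 = 247
Triangle area = |247|/2 = 247/2 = 123.5000

cross = 247, triangle area = 123.5000


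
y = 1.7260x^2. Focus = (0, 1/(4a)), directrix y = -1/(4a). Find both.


a = 1.7260
1/(4a) = 0.1448
Focus = (0, 0.1448)
Directrix: y = -0.1448

Focus = (0, 0.1448), Directrix: y = -0.1448


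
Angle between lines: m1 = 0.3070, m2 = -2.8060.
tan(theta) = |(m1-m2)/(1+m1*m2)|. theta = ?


m1-m2 = 3.113
1+m1*m2 = 0.138558
tan(theta) = |3.113/0.138558| = 22.467126
theta = arctan(|3.113/0.138558|) = 87.4515 degrees (acute angle)

87.4515 degrees


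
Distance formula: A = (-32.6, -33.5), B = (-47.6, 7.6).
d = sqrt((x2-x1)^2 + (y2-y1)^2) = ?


dx = -47.6 + 32.6 = -15.0
dy = 7.6 + 33.5 = 41.1
d = sqrt(225.0 + 1689.21) = sqrt(1914.21) = 43.7517

43.7517


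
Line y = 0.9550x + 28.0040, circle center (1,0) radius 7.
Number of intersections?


Substitute y = 0.9550x + 28.0040: (x-1)^2 + (0.9550x+28.0040-0)^2 = 49
Expand to Ax^2 + Bx + C = 0, where b-k = 28.004
A = 1+m^2 = 1.912025
B = 2(m(b-k) - h) = 2(0.9550*28.004 - 1) = 51.48764
C = h^2 + (b-k)^2 - r^2 = 1 + 784.224016 - 49 = 736.224016
disc = B^2-4AC = 2650.9771 - 5630.7149 = -2979.7378
disc < 0

0 intersection points


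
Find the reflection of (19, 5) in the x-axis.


Reflection rule for x-axis: (x, -y)
(19, 5) -> (19, -5)

(19, -5)


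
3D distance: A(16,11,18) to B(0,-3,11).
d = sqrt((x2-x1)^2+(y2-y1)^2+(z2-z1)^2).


dx=-16, dy=-14, dz=-7
d = sqrt(256+196+49) = sqrt(501) = 22.3830

22.3830


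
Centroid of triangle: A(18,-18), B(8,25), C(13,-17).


Gx = (18+8+13)/3 = 39/3 = 13.0000
Gy = (-18+25- 17)/3 = -10/3 = -3.3333

G = (13.0000, -3.3333)


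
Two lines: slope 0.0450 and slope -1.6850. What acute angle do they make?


m1-m2 = 1.73
1+m1*m2 = 0.924175
tan(theta) = |1.73/0.924175| = 1.871940
theta = arctan(|1.73/0.924175|) = 61.8886 degrees (acute angle)

61.8886 degrees


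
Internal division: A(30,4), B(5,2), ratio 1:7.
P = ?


Px = (1*5 + 7*30)/8 = 215/8 = 26.8750
Py = (1*2 + 7*4)/8 = 30/8 = 3.7500

P = (26.8750, 3.7500)


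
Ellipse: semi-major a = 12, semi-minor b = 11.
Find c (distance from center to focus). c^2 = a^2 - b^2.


c^2 = 12^2 - 11^2 = 144 - 121 = 23
c = sqrt(23) = 4.7958

c = 4.7958


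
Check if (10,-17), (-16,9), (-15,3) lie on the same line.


10*(9-3) - 16*(3+ 17) - 15*(-17-9)
= 60 - 320 + 390 = 130

No, not collinear (determinant = 130)


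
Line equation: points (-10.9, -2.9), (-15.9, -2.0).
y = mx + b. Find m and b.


m = (0.9)/(-5.0) = -0.1800
b = y1 - m*x1 = -2.9 - (0.9*(-10.9))/(-5.0) = -2.9 - 1.9620 = -4.8620

y = -0.1800x - 4.8620


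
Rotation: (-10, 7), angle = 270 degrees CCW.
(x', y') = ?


cos(270) = 0, sin(270) = -1
x' = -10*0 - 7*(-1) = 7
y' = -10*(-1) + 7*0 = 10

(7, 10)


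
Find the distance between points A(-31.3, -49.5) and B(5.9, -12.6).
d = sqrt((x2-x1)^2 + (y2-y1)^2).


dx = 5.9 + 31.3 = 37.2
dy = -12.6 + 49.5 = 36.9
d = sqrt(1383.84 + 1361.61) = sqrt(2745.45) = 52.3970

52.3970


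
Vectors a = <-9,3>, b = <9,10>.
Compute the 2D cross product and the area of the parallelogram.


cross = -9*10 - 3*9 = -90 - 27 = -117
Parallelogram area = |-117| = 117

cross = -117, parallelogram area = 117


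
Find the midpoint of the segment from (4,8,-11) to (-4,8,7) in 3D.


Mx = (4- 4)/2 = 0
My = (8+8)/2 = 8.0000
Mz = (-11+7)/2 = -2.0000

M = (0, 8.0000, -2.0000)


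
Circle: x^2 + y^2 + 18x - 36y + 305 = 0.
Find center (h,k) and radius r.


h = -D/2 = -18/2 = -9
k = -E/2 = 36/2 = 18
r^2 = h^2 + k^2 - F = 81 + 324 - 305 = 100
r = 10

Center (-9, 18), radius = 10


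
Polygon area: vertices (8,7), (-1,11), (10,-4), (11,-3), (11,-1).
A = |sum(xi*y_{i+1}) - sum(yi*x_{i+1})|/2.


sum(xi*y_{i+1}) = 8*11 - 1*(-4) + 10*(-3) + 11*(-1) + 11*7 = 128
sum(yi*x_{i+1}) = 7*(-1) + 11*10 - 4*11 - 3*11 - 1*8 = 18
Area = |128 - 18|/2 = 110/2 = 55.0000

55.0000 sq units


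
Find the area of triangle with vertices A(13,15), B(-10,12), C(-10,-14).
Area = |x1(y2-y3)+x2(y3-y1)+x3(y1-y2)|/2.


13*(12+ 14) = 338
-10*(-14-15) = 290
-10*(15-12) = -30
sum = 598
Area = |598|/2 = 299.0000

299.0000 sq units


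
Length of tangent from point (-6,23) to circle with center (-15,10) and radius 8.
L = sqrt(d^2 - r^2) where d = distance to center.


d = sqrt((-6+ 15)^2 + (23-10)^2) = sqrt(81+169) = 15.8114
L = sqrt(250.0000 - 64) = sqrt(186.0000) = 13.6382

13.6382


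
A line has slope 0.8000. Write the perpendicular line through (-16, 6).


Perpendicular slope = -1/m1 = -1/0.8000 = -1.2500
b2 = y0 - m2*x0 = 6 - 16/0.8000 = 6 - 20.0000 = -14.0000

y = -1.2500x - 14.0000


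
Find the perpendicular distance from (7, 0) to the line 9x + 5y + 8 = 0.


|9*7 + 5*0 + 8| = |71| = 71
sqrt(81 + 25) = sqrt(106) = 10.2956
d = 71/sqrt(106) = 6.8961

6.8961


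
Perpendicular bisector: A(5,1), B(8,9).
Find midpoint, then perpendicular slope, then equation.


Midpoint = (6.5, 5)
Slope of AB = dy/dx = 8/3 = 2.6667
Perp slope = -dx/dy = -3/8 = -0.3750
b = My - (perp slope)*Mx = 5 + (3*6.5)/8 = 5 + 2.4375 = 7.4375

y = -0.3750x + 7.4375


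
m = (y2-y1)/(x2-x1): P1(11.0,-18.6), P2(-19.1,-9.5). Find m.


dy = -9.5 + 18.6 = 9.1
dx = -19.1 - 11.0 = -30.1
m = 9.1/(-30.1) = -0.3023

m = -0.3023


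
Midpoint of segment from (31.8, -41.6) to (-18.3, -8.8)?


Mx = (31.8 - 18.3)/2 = 13.5/2 = 6.7500
My = (-41.6 - 8.8)/2 = -50.4/2 = -25.2000

(6.7500, -25.2000)


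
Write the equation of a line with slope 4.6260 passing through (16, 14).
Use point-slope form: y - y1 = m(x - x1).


y - 14 = 4.6260(x - 16)
y = 4.6260x + 14 - 4.6260*16
y = 4.6260x - 60.0160

y = 4.6260x - 60.0160


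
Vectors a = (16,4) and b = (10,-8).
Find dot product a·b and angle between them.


a·b = 16*10 + 4*(-8) = 160 - 32 = 128
|a| = sqrt(256+16) = 16.4924
|b| = sqrt(100+64) = 12.8062
cos(theta) = 128/(sqrt(272)*sqrt(164)) = 128/sqrt(44608) = 0.606043
theta = arccos(128/sqrt(44608)) = 52.6961 degrees

a·b = 128, theta = 52.6961 deg


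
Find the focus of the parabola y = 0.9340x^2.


a = 0.9340
4a = 3.7360
focus = (0, 1/3.7360) = (0, 0.2677)

Focus = (0, 0.2677)


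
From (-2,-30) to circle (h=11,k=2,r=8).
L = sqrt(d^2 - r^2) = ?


d = sqrt((-2-11)^2 + (-30-2)^2) = sqrt(169+1024) = 34.5398
L = sqrt(1193.0000 - 64) = sqrt(1129.0000) = 33.6006

33.6006


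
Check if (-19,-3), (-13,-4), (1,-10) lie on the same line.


-19*(-4+ 10) - 13*(-10+ 3) + 1*(-3+ 4)
= -114 + 91 + 1 = -22

No, not collinear (determinant = -22)


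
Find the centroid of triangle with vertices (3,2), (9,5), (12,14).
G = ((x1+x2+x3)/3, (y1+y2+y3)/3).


Gx = (3+9+12)/3 = 24/3 = 8.0000
Gy = (2+5+14)/3 = 21/3 = 7.0000

G = (8.0000, 7.0000)


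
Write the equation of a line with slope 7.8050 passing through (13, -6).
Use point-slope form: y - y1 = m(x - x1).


y + 6 = 7.8050(x - 13)
y = 7.8050x - 6 - 7.8050*13
y = 7.8050x - 107.4650

y = 7.8050x - 107.4650


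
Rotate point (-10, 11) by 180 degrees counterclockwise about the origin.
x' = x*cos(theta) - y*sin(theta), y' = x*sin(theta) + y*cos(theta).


cos(180) = -1, sin(180) = 0
x' = -10*(-1) - 11*0 = 10
y' = -10*0 + 11*(-1) = -11

(10, -11)


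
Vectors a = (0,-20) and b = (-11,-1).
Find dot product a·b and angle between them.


a·b = 0*(-11) - 20*(-1) = 0 + 20 = 20
|a| = sqrt(0+400) = 20.0000
|b| = sqrt(121+1) = 11.0454
cos(theta) = 20/(sqrt(400)*sqrt(122)) = 20/sqrt(48800) = 0.090536
theta = arccos(20/sqrt(48800)) = 84.8056 degrees

a·b = 20, theta = 84.8056 deg


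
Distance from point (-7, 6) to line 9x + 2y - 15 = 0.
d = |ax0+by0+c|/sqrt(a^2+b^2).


|9*(-7) + 2*6 - 15| = |-66| = 66
sqrt(81 + 4) = sqrt(85) = 9.2195
d = 66/sqrt(85) = 7.1587

7.1587


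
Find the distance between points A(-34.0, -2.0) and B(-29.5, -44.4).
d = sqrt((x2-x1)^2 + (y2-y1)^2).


dx = -29.5 + 34.0 = 4.5
dy = -44.4 + 2.0 = -42.4
d = sqrt(20.25 + 1797.76) = sqrt(1818.01) = 42.6381

42.6381


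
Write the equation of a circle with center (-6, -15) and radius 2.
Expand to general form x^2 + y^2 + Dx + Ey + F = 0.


(x+ 6)^2 + (y+ 15)^2 = 2^2
D = -2h = 12, E = -2k = 30
F = h^2+k^2-r^2 = 36+225-4 = 257

x^2 + y^2 + 12x + 30y + 257 = 0


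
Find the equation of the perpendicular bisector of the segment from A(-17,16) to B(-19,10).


Midpoint = (-18, 13)
Slope of AB = dy/dx = -6/(-2) = 3.0000
Perp slope = -dx/dy = -2/6 = -0.3333
b = My - (perp slope)*Mx = 13 + (-2*(-18))/(-6) = 13 - 6.0000 = 7.0000

y = -0.3333x + 7.0000


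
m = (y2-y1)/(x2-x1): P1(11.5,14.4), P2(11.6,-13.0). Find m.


dy = -13.0 - 14.4 = -27.4
dx = 11.6 - 11.5 = 0.1
m = -27.4/0.1 = -274.0000

m = -274.0000


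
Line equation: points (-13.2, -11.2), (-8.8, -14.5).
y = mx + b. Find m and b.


m = (-3.3)/(4.4) = -0.7500
b = y1 - m*x1 = -11.2 - (-3.3*(-13.2))/(4.4) = -11.2 - 9.9000 = -21.1000

y = -0.7500x - 21.1000


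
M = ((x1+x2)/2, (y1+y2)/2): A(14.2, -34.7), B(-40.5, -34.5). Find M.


Mx = (14.2 - 40.5)/2 = -26.3/2 = -13.1500
My = (-34.7 - 34.5)/2 = -69.2/2 = -34.6000

(-13.1500, -34.6000)


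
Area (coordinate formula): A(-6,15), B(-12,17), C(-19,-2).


-6*(17+ 2) = -114
-12*(-2-15) = 204
-19*(15-17) = 38
sum = 128
Area = |128|/2 = 64.0000

64.0000 sq units


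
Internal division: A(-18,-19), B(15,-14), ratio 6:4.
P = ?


Px = (6*15 + 4*(-18))/10 = 18/10 = 1.8000
Py = (6*(-14) + 4*(-19))/10 = -160/10 = -16.0000

P = (1.8000, -16.0000)


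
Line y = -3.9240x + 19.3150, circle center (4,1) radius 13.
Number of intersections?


Substitute y = -3.9240x + 19.3150: (x-4)^2 + (-3.9240x+19.3150-1)^2 = 169
Expand to Ax^2 + Bx + C = 0, where b-k = 18.315
A = 1+m^2 = 16.397776
B = 2(m(b-k) - h) = 2(-3.9240*18.315 - 4) = -151.73612
C = h^2 + (b-k)^2 - r^2 = 16 + 335.439225 - 169 = 182.439225
disc = B^2-4AC = 23023.8501 - 11966.3902 = 11057.4599
disc > 0

2 intersection points


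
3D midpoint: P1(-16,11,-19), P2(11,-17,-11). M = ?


Mx = (-16+11)/2 = -2.5000
My = (11- 17)/2 = -3.0000
Mz = (-19- 11)/2 = -15.0000

M = (-2.5000, -3.0000, -15.0000)


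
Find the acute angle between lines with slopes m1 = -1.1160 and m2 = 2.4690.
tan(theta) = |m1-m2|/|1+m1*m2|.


m1-m2 = -3.585
1+m1*m2 = -1.755404
tan(theta) = |-3.585/(-1.755404)| = 2.042265
theta = arctan(|-3.585/(-1.755404)|) = 63.9112 degrees (acute angle)

63.9112 degrees


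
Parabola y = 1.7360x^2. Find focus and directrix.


a = 1.7360
1/(4a) = 0.1440
Focus = (0, 0.1440)
Directrix: y = -0.1440

Focus = (0, 0.1440), Directrix: y = -0.1440


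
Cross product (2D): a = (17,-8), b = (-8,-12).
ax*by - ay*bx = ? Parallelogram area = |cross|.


cross = 17*(-12) + 8*(-8) = -204 - 64 = -268
Parallelogram area = |-268| = 268

cross = -268, parallelogram area = 268


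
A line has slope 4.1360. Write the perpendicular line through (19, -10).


Perpendicular slope = -1/m1 = -1/4.1360 = -0.2418
b2 = y0 - m2*x0 = -10 + 19/4.1360 = -10 + 4.5938 = -5.4062

y = -0.2418x - 5.4062


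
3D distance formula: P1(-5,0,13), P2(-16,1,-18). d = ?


dx=-11, dy=1, dz=-31
d = sqrt(121+1+961) = sqrt(1083) = 32.9090

32.9090


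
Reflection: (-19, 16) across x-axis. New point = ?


Reflection rule for x-axis: (x, -y)
(-19, 16) -> (-19, -16)

(-19, -16)


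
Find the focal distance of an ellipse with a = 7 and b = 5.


c^2 = 7^2 - 5^2 = 49 - 25 = 24
c = sqrt(24) = 4.8990

c = 4.8990


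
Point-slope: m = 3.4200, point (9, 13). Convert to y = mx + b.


y - 13 = 3.4200(x - 9)
y = 3.4200x + 13 - 3.4200*9
y = 3.4200x - 17.7800

y = 3.4200x - 17.7800


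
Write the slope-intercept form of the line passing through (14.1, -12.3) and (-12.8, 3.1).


m = (15.4)/(-26.9) = -0.5725
b = y1 - m*x1 = -12.3 - (15.4*14.1)/(-26.9) = -12.3 + 8.0721 = -4.2279

y = -0.5725x - 4.2279


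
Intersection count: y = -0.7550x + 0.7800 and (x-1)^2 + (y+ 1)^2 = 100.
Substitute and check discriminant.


Substitute y = -0.7550x + 0.7800: (x-1)^2 + (-0.7550x+0.7800+ 1)^2 = 100
Expand to Ax^2 + Bx + C = 0, where b-k = 1.78
A = 1+m^2 = 1.570025
B = 2(m(b-k) - h) = 2(-0.7550*1.78 - 1) = -4.6878
C = h^2 + (b-k)^2 - r^2 = 1 + 3.1684 - 100 = -95.8316
disc = B^2-4AC = 21.9755 + 601.8320 = 623.8075
disc > 0

2 intersection points


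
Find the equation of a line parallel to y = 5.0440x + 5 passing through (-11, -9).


Parallel lines have equal slopes.
m2 = 5.0440
b2 = -9 - 5.0440*(-11) = 46.4840

y = 5.0440x + 46.4840


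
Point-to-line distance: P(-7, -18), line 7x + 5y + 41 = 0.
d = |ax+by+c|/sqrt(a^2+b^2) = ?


|7*(-7) + 5*(-18) + 41| = |-98| = 98
sqrt(49 + 25) = sqrt(74) = 8.6023
d = 98/sqrt(74) = 11.3923

11.3923


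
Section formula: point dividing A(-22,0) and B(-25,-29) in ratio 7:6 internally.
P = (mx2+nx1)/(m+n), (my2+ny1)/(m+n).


Px = (7*(-25) + 6*(-22))/13 = -307/13 = -23.6154
Py = (7*(-29) + 6*0)/13 = -203/13 = -15.6154

P = (-23.6154, -15.6154)


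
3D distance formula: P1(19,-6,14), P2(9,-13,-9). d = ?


dx=-10, dy=-7, dz=-23
d = sqrt(100+49+529) = sqrt(678) = 26.0384

26.0384


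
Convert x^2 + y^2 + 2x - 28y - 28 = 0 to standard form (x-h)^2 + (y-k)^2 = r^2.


h = -D/2 = -2/2 = -1
k = -E/2 = 28/2 = 14
r^2 = h^2 + k^2 - F = 1 + 196 + 28 = 225
r = 15

Center (-1, 14), radius = 15


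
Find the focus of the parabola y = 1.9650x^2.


a = 1.9650
4a = 7.8600
focus = (0, 1/7.8600) = (0, 0.1272)

Focus = (0, 0.1272)


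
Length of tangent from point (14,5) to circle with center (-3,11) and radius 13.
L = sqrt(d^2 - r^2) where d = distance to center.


d = sqrt((14+ 3)^2 + (5-11)^2) = sqrt(289+36) = 18.0278
L = sqrt(325.0000 - 169) = sqrt(156.0000) = 12.4900

12.4900


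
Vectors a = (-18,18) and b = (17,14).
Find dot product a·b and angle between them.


a·b = -18*17 + 18*14 = -306 + 252 = -54
|a| = sqrt(324+324) = 25.4558
|b| = sqrt(289+196) = 22.0227
cos(theta) = -54/(sqrt(648)*sqrt(485)) = -54/sqrt(314280) = -0.096324
theta = arccos(-54/sqrt(314280)) = 95.5275 degrees

a·b = -54, theta = 95.5275 deg


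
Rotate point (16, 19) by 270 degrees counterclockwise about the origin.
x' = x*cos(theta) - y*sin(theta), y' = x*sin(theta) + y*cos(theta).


cos(270) = 0, sin(270) = -1
x' = 16*0 - 19*(-1) = 19
y' = 16*(-1) + 19*0 = -16

(19, -16)


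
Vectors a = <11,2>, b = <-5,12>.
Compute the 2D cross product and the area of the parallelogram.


cross = 11*12 - 2*(-5) = 132 + 10 = 142
Parallelogram area = |142| = 142

cross = 142, parallelogram area = 142


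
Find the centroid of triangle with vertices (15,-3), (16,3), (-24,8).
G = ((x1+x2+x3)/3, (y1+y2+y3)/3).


Gx = (15+16- 24)/3 = 7/3 = 2.3333
Gy = (-3+3+8)/3 = 8/3 = 2.6667

G = (2.3333, 2.6667)


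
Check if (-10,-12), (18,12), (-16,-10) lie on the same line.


-10*(12+ 10) + 18*(-10+ 12) - 16*(-12-12)
= -220 + 36 + 384 = 200

No, not collinear (determinant = 200)


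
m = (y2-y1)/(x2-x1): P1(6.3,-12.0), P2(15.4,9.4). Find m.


dy = 9.4 + 12.0 = 21.4
dx = 15.4 - 6.3 = 9.1
m = 21.4/9.1 = 2.3516

m = 2.3516


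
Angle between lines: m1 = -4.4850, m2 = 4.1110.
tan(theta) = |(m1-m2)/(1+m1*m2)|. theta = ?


m1-m2 = -8.596
1+m1*m2 = -17.437835
tan(theta) = |-8.596/(-17.437835)| = 0.492951
theta = arctan(|-8.596/(-17.437835)|) = 26.2410 degrees (acute angle)

26.2410 degrees


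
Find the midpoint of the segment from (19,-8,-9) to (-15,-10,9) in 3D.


Mx = (19- 15)/2 = 2.0000
My = (-8- 10)/2 = -9.0000
Mz = (-9+9)/2 = 0

M = (2.0000, -9.0000, 0)


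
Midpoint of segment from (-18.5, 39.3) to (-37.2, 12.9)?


Mx = (-18.5 - 37.2)/2 = -55.7/2 = -27.8500
My = (39.3 + 12.9)/2 = 52.2/2 = 26.1000

(-27.8500, 26.1000)


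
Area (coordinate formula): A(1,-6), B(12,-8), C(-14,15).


1*(-8-15) = -23
12*(15+ 6) = 252
-14*(-6+ 8) = -28
sum = 201
Area = |201|/2 = 100.5000

100.5000 sq units


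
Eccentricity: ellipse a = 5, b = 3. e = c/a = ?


c = sqrt(25-9) = sqrt(16) = 4.0000
e = c/a = 4/5 = 0.8000

e = 0.8000


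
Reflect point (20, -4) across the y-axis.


Reflection rule for y-axis: (-x, y)
(20, -4) -> (-20, -4)

(-20, -4)


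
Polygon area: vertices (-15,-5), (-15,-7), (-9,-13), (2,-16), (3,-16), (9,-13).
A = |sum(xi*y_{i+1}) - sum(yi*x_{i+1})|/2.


sum(xi*y_{i+1}) = -15*(-7) - 15*(-13) - 9*(-16) + 2*(-16) + 3*(-13) + 9*(-5) = 328
sum(yi*x_{i+1}) = -5*(-15) - 7*(-9) - 13*2 - 16*3 - 16*9 - 13*(-15) = 115
Area = |328 - 115|/2 = 213/2 = 106.5000

106.5000 sq units


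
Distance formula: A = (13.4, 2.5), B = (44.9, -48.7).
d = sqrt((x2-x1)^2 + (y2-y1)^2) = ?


dx = 44.9 - 13.4 = 31.5
dy = -48.7 - 2.5 = -51.2
d = sqrt(992.25 + 2621.44) = sqrt(3613.69) = 60.1140

60.1140


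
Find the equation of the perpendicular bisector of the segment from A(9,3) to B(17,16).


Midpoint = (13, 9.5)
Slope of AB = dy/dx = 13/8 = 1.6250
Perp slope = -dx/dy = -8/13 = -0.6154
b = My - (perp slope)*Mx = 9.5 + (8*13)/13 = 9.5 + 8.0000 = 17.5000

y = -0.6154x + 17.5000


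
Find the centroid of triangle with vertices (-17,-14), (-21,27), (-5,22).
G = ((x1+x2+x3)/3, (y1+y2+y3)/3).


Gx = (-17- 21- 5)/3 = -43/3 = -14.3333
Gy = (-14+27+22)/3 = 35/3 = 11.6667

G = (-14.3333, 11.6667)


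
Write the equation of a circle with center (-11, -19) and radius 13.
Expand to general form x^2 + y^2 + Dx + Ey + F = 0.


(x+ 11)^2 + (y+ 19)^2 = 13^2
D = -2h = 22, E = -2k = 38
F = h^2+k^2-r^2 = 121+361-169 = 313

x^2 + y^2 + 22x + 38y + 313 = 0


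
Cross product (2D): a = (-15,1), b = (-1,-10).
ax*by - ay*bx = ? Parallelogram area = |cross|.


cross = -15*(-10) - 1*(-1) = 150 + 1 = 151
Parallelogram area = |151| = 151

cross = 151, parallelogram area = 151


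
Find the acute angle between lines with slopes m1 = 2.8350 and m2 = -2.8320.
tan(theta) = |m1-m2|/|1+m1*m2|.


m1-m2 = 5.667
1+m1*m2 = -7.02872
tan(theta) = |5.667/(-7.02872)| = 0.806263
theta = arctan(|5.667/(-7.02872)|) = 38.8780 degrees (acute angle)

38.8780 degrees


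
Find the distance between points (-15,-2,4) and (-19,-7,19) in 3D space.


dx=-4, dy=-5, dz=15
d = sqrt(16+25+225) = sqrt(266) = 16.3095

16.3095


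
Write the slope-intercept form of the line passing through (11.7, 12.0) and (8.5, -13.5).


m = (-25.5)/(-3.2) = 7.9688
b = y1 - m*x1 = 12.0 - (-25.5*11.7)/(-3.2) = 12.0 - 93.2344 = -81.2344

y = 7.9688x - 81.2344


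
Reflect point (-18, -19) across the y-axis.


Reflection rule for y-axis: (-x, y)
(-18, -19) -> (18, -19)

(18, -19)


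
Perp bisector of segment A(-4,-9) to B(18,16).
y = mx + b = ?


Midpoint = (7, 3.5)
Slope of AB = dy/dx = 25/22 = 1.1364
Perp slope = -dx/dy = -22/25 = -0.8800
b = My - (perp slope)*Mx = 3.5 + (22*7)/25 = 3.5 + 6.1600 = 9.6600

y = -0.8800x + 9.6600


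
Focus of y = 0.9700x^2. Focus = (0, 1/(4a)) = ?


a = 0.9700
4a = 3.8800
focus = (0, 1/3.8800) = (0, 0.2577)

Focus = (0, 0.2577)


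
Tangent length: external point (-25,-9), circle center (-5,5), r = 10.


d = sqrt((-25+ 5)^2 + (-9-5)^2) = sqrt(400+196) = 24.4131
L = sqrt(596.0000 - 100) = sqrt(496.0000) = 22.2711

22.2711


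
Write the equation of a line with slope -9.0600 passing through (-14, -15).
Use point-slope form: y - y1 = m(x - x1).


y + 15 = -9.0600(x + 14)
y = -9.0600x - 15 + 9.0600*(-14)
y = -9.0600x - 141.8400

y = -9.0600x - 141.8400


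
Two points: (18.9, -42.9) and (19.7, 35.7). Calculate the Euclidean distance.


dx = 19.7 - 18.9 = 0.8
dy = 35.7 + 42.9 = 78.6
d = sqrt(0.64 + 6177.96) = sqrt(6178.6) = 78.6041

78.6041


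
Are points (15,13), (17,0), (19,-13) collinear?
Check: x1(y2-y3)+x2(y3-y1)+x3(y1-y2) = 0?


15*(0+ 13) + 17*(-13-13) + 19*(13-0)
= 195 - 442 + 247 = 0

Yes, collinear (determinant = 0)


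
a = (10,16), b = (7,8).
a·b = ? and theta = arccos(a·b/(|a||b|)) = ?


a·b = 10*7 + 16*8 = 70 + 128 = 198
|a| = sqrt(100+256) = 18.8680
|b| = sqrt(49+64) = 10.6301
cos(theta) = 198/(sqrt(356)*sqrt(113)) = 198/sqrt(40228) = 0.987191
theta = arccos(198/sqrt(40228)) = 9.1805 degrees

a·b = 198, theta = 9.1805 deg


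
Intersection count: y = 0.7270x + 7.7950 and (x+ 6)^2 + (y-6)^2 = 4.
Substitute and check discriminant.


Substitute y = 0.7270x + 7.7950: (x+ 6)^2 + (0.7270x+7.7950-6)^2 = 4
Expand to Ax^2 + Bx + C = 0, where b-k = 1.795
A = 1+m^2 = 1.528529
B = 2(m(b-k) - h) = 2(0.7270*1.795 + 6) = 14.60993
C = h^2 + (b-k)^2 - r^2 = 36 + 3.222025 - 4 = 35.222025
disc = B^2-4AC = 213.4501 - 215.3515 = -1.9014
disc < 0

0 intersection points


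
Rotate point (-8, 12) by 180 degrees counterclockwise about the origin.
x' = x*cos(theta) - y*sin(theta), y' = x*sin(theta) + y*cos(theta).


cos(180) = -1, sin(180) = 0
x' = -8*(-1) - 12*0 = 8
y' = -8*0 + 12*(-1) = -12

(8, -12)


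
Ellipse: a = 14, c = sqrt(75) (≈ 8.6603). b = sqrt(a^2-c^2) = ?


b^2 = 14^2 - (sqrt(75))^2 = 196 - 75 = 121
b = sqrt(121) = 11

b = 11


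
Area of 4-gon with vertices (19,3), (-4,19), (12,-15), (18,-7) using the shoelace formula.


sum(xi*y_{i+1}) = 19*19 - 4*(-15) + 12*(-7) + 18*3 = 391
sum(yi*x_{i+1}) = 3*(-4) + 19*12 - 15*18 - 7*19 = -187
Area = |391 + 187|/2 = 578/2 = 289.0000

289.0000 sq units


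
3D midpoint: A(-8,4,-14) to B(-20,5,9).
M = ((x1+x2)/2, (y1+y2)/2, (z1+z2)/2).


Mx = (-8- 20)/2 = -14.0000
My = (4+5)/2 = 4.5000
Mz = (-14+9)/2 = -2.5000

M = (-14.0000, 4.5000, -2.5000)


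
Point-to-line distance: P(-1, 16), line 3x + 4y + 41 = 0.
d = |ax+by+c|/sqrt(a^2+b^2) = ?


|3*(-1) + 4*16 + 41| = |102| = 102
sqrt(9 + 16) = sqrt(25) = 5.0000
d = 102/sqrt(25) = 20.4000

20.4000


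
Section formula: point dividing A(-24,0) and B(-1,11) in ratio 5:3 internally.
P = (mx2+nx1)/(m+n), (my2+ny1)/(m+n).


Px = (5*(-1) + 3*(-24))/8 = -77/8 = -9.6250
Py = (5*11 + 3*0)/8 = 55/8 = 6.8750

P = (-9.6250, 6.8750)


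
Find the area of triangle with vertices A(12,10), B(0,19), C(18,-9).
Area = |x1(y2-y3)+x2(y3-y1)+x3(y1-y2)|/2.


12*(19+ 9) = 336
0*(-9-10) = 0
18*(10-19) = -162
sum = 174
Area = |174|/2 = 87.0000

87.0000 sq units


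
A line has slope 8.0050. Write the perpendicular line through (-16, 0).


Perpendicular slope = -1/m1 = -1/8.0050 = -0.1249
b2 = y0 - m2*x0 = 0 - 16/8.0050 = 0 - 1.9988 = -1.9988

y = -0.1249x - 1.9988


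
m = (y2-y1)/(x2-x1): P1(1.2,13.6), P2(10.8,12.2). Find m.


dy = 12.2 - 13.6 = -1.4
dx = 10.8 - 1.2 = 9.6
m = -1.4/9.6 = -0.1458

m = -0.1458


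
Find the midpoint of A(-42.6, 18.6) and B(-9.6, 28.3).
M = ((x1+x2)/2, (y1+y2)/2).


Mx = (-42.6 - 9.6)/2 = -52.2/2 = -26.1000
My = (18.6 + 28.3)/2 = 46.9/2 = 23.4500

(-26.1000, 23.4500)


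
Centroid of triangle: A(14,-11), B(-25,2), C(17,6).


Gx = (14- 25+17)/3 = 6/3 = 2.0000
Gy = (-11+2+6)/3 = -3/3 = -1.0000

G = (2.0000, -1.0000)


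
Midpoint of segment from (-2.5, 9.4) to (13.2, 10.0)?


Mx = (-2.5 + 13.2)/2 = 10.7/2 = 5.3500
My = (9.4 + 10.0)/2 = 19.4/2 = 9.7000

(5.3500, 9.7000)


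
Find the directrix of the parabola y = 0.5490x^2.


a = 0.5490
1/(4a) = 0.4554
directrix: y = -0.4554 = -0.4554

y = -0.4554


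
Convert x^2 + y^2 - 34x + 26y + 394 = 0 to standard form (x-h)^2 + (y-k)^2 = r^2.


h = -D/2 = 34/2 = 17
k = -E/2 = -26/2 = -13
r^2 = h^2 + k^2 - F = 289 + 169 - 394 = 64
r = 8

Center (17, -13), radius = 8


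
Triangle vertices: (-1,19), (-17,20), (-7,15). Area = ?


-1*(20-15) = -5
-17*(15-19) = 68
-7*(19-20) = 7
sum = 70
Area = |70|/2 = 35.0000

35.0000 sq units


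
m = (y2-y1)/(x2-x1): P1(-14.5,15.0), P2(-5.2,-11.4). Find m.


dy = -11.4 - 15.0 = -26.4
dx = -5.2 + 14.5 = 9.3
m = -26.4/9.3 = -2.8387

m = -2.8387


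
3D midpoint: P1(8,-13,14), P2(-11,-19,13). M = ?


Mx = (8- 11)/2 = -1.5000
My = (-13- 19)/2 = -16.0000
Mz = (14+13)/2 = 13.5000

M = (-1.5000, -16.0000, 13.5000)


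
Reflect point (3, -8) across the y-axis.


Reflection rule for y-axis: (-x, y)
(3, -8) -> (-3, -8)

(-3, -8)


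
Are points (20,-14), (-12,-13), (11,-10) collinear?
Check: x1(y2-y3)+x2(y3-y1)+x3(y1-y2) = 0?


20*(-13+ 10) - 12*(-10+ 14) + 11*(-14+ 13)
= -60 - 48 - 11 = -119

No, not collinear (determinant = -119)


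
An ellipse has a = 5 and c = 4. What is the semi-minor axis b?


b^2 = 5^2 - (4)^2 = 25 - 16 = 9
b = sqrt(9) = 3

b = 3


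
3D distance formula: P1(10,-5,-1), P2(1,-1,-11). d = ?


dx=-9, dy=4, dz=-10
d = sqrt(81+16+100) = sqrt(197) = 14.0357

14.0357


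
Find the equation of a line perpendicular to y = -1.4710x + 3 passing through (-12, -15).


Perpendicular slope = -1/m1 = -1/(-1.4710) = 0.6798
b2 = y0 - m2*x0 = -15 - 12/(-1.4710) = -15 + 8.1577 = -6.8423

y = 0.6798x - 6.8423


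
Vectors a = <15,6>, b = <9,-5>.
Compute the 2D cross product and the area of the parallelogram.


cross = 15*(-5) - 6*9 = -75 - 54 = -129
Parallelogram area = |-129| = 129

cross = -129, parallelogram area = 129


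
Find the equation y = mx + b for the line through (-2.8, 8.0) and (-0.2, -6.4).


m = (-14.4)/(2.6) = -5.5385
b = y1 - m*x1 = 8.0 - (-14.4*(-2.8))/(2.6) = 8.0 - 15.5077 = -7.5077

y = -5.5385x - 7.5077


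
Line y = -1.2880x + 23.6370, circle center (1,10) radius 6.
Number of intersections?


Substitute y = -1.2880x + 23.6370: (x-1)^2 + (-1.2880x+23.6370-10)^2 = 36
Expand to Ax^2 + Bx + C = 0, where b-k = 13.637
A = 1+m^2 = 2.658944
B = 2(m(b-k) - h) = 2(-1.2880*13.637 - 1) = -37.128912
C = h^2 + (b-k)^2 - r^2 = 1 + 185.967769 - 36 = 150.967769
disc = B^2-4AC = 1378.5561 - 1605.6594 = -227.1033
disc < 0

0 intersection points
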